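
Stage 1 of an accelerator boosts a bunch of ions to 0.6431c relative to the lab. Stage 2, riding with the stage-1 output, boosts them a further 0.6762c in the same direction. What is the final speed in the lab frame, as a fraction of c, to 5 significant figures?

Compose boost 2: (0.6762 + 0.6431)/(1 + 0.6762×0.6431) = 1.3193/1.434864 = 0.91946

u ≈ 0.91946c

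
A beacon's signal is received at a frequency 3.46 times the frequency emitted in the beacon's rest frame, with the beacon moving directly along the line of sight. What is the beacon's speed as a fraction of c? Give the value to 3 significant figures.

f_obs/f_src = √((1+β)/(1−β)) = 3.46  ⇒  (1+β)/(1−β) = 11.972
β = |1 − D²|/(1 + D²) = |1 − 11.972|/(1 + 11.972) = 0.846

β ≈ 0.846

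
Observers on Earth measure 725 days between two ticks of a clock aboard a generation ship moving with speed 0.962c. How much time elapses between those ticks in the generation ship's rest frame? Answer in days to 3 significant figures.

γ = 1/√(1 − 0.962²) = 3.6623
Proper time: τ₀ = Δt/γ = 725/3.6623 = 198 days

τ₀ ≈ 198 days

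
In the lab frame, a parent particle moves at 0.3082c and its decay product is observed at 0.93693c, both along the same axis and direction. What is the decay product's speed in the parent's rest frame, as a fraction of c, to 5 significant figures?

Inverse velocity addition: u' = (u − v)/(1 − uv/c²)
= (0.93693 − 0.3082)/(1 − 0.93693×0.3082) = 0.62873/0.7112382 = 0.88399

u' ≈ 0.88399c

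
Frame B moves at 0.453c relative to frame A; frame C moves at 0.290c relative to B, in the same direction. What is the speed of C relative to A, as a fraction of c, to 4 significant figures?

u ≈ 0.6567c

Compose boost 2: (0.290 + 0.453)/(1 + 0.290×0.453) = 0.7430/1.13137 = 0.6567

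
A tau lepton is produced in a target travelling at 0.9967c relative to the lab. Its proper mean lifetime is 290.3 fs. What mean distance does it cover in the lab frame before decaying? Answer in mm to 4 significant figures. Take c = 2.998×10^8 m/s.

γ = 1/√(1 − 0.9967²) = 12.3193
Dilated lifetime: Δt = γτ₀ = 12.3193 × 290.3 fs = 3576.30 fs
d = vΔt = 0.9967c × 3576.30 fs = 2.98811×10^8 m/s × 3.57630×10^-12 s = 1.069 mm

d ≈ 1.069 mm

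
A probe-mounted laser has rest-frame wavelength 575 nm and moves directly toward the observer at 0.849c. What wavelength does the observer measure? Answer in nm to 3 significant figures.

Relativistic Doppler: λ_obs = λ_src √((1−β)/(1+β))
= 575 × √(0.15100/1.8490) = 575 × 0.28577 = 164 nm

λ_obs ≈ 164 nm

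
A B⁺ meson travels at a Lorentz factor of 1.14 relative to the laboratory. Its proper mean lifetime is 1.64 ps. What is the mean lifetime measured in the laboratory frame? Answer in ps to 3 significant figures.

Δt ≈ 1.87 ps

γ = 1.14 (given)
Time dilation: Δt = γτ₀ = 1.14 × 1.64 ps = 1.87 ps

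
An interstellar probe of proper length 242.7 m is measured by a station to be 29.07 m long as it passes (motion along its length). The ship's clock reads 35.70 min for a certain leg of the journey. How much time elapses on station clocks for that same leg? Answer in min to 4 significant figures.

Length contraction ⇒ γ = L₀/L = 242.7/29.07 = 8.34881
Time dilation: Δt = γτ₀ = 8.34881 × 35.70 min = 298.1 min

Δt ≈ 298.1 min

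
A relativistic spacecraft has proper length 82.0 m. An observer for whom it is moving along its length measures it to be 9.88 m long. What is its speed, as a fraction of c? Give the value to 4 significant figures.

γ = L₀/L = 82.0/9.88 = 8.29960
β = √(1 − 1/γ²) = 0.9927

β ≈ 0.9927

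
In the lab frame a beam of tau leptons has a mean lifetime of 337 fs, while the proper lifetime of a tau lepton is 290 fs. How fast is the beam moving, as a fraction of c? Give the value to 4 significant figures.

γ = Δt/τ₀ = 337/290 = 1.16207
β = √(1 − 1/γ²) = √(1 − 1/1.16207²) = 0.5094

β ≈ 0.5094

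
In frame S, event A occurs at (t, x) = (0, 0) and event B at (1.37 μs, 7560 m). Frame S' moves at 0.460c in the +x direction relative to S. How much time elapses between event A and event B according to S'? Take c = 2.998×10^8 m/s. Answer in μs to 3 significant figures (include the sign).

Δt' ≈ -11.5 μs

γ = 1/√(1 − 0.460²) = 1.1262
Δt' = γ(Δt − vΔx/c²) = 1.1262 × (1.37 μs − 0.460×7560 m / (2.998×10^8 m/s))
= 1.1262 × (-10.230 μs) = -11.5 μs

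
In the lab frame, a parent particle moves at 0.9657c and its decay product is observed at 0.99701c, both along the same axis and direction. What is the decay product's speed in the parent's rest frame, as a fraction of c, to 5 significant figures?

Inverse velocity addition: u' = (u − v)/(1 − uv/c²)
= (0.99701 − 0.9657)/(1 − 0.99701×0.9657) = 0.031310/0.03718744 = 0.84195

u' ≈ 0.84195c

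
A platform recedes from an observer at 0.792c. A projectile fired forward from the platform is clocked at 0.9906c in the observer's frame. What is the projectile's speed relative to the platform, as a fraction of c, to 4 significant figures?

Inverse velocity addition: u' = (u − v)/(1 − uv/c²)
= (0.9906 − 0.792)/(1 − 0.9906×0.792) = 0.1986/0.215445 = 0.9218

u' ≈ 0.9218c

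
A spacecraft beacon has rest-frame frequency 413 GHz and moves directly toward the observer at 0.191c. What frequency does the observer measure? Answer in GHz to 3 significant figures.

Relativistic Doppler: f_obs = f_src √((1+β)/(1−β))
= 413 × √(1.1910/0.80900) = 413 × 1.2133 = 501 GHz

f_obs ≈ 501 GHz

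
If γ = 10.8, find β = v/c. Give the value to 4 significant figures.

β ≈ 0.9957

β = √(1 − 1/γ²) = √(1 − 1/10.8²) = √(0.991427) = 0.9957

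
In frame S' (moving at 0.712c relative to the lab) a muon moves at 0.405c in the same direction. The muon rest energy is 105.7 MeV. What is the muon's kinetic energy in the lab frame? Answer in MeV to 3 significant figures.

K ≈ 106 MeV

u_lab = (0.405 + 0.712)/(1 + 0.405×0.712) = 0.866994
γ = 1/√(1 − 0.866994²) = 2.0067
K = (γ − 1)m₀c² = (2.0067 − 1) × 105.7 = 1.0067 × 105.7 = 106 MeV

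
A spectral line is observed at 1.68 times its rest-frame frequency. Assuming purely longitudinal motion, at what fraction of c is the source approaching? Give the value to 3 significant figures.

β ≈ 0.477

f_obs/f_src = √((1+β)/(1−β)) = 1.68  ⇒  (1+β)/(1−β) = 2.8224
β = |1 − D²|/(1 + D²) = |1 − 2.8224|/(1 + 2.8224) = 0.477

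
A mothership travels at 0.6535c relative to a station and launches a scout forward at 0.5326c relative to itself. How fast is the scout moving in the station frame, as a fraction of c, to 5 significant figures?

Compose boost 2: (0.5326 + 0.6535)/(1 + 0.5326×0.6535) = 1.1861/1.348054 = 0.87986

u ≈ 0.87986c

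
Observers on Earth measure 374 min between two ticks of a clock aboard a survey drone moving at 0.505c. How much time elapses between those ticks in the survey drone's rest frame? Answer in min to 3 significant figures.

τ₀ ≈ 323 min

γ = 1/√(1 − 0.505²) = 1.1586
Proper time: τ₀ = Δt/γ = 374/1.1586 = 323 min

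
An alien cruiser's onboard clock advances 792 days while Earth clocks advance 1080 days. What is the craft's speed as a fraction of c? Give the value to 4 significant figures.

β ≈ 0.6799

γ = Δt/τ₀ = 1080/792 = 1.36364
β = √(1 − 1/γ²) = √(1 − 1/1.36364²) = 0.6799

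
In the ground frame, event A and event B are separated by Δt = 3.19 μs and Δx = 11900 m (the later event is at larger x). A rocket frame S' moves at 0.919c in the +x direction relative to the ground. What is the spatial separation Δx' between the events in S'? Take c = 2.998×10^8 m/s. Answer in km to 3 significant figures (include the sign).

Δx' ≈ 28.0 km

γ = 1/√(1 − 0.919²) = 2.5364
Δx' = γ(Δx − vΔt) = 2.5364 × (11900 m − 0.919×(2.998×10^8 m/s)×3.19×10^-6 s)
= 2.5364 × (11021 m) = 28.0 km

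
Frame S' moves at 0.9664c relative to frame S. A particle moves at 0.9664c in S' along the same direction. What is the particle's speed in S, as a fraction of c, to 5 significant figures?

u ≈ 0.99942c

Relativistic velocity addition: u = (u' + v)/(1 + u'v/c²)
= (0.9664 + 0.9664)/(1 + 0.9664×0.9664) = 1.9328/1.933929 = 0.99942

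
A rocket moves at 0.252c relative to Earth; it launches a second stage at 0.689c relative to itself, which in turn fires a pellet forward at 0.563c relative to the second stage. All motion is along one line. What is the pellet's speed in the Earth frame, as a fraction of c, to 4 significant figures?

Compose boost 2: (0.689 + 0.252)/(1 + 0.689×0.252) = 0.9410/1.17363 = 0.801787
Compose boost 3: (0.563 + 0.801787)/(1 + 0.563×0.801787) = 1.36479/1.45141 = 0.9403

u ≈ 0.9403c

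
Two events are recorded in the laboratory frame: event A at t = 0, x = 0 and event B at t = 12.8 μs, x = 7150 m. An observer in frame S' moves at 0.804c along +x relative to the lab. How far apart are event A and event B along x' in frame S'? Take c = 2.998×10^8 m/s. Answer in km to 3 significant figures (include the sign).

γ = 1/√(1 − 0.804²) = 1.6817
Δx' = γ(Δx − vΔt) = 1.6817 × (7150 m − 0.804×(2.998×10^8 m/s)×12.8×10^-6 s)
= 1.6817 × (4064.7 m) = 6.84 km

Δx' ≈ 6.84 km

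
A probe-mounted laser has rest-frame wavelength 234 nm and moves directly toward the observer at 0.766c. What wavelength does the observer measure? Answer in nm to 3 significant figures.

λ_obs ≈ 85.2 nm

Relativistic Doppler: λ_obs = λ_src √((1−β)/(1+β))
= 234 × √(0.23400/1.7660) = 234 × 0.36401 = 85.2 nm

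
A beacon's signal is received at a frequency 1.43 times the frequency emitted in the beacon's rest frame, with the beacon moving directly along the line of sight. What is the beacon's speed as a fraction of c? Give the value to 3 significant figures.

β ≈ 0.343

f_obs/f_src = √((1+β)/(1−β)) = 1.43  ⇒  (1+β)/(1−β) = 2.0449
β = |1 − D²|/(1 + D²) = |1 − 2.0449|/(1 + 2.0449) = 0.343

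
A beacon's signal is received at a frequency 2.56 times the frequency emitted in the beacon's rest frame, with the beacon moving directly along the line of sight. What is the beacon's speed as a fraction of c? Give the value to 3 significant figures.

f_obs/f_src = √((1+β)/(1−β)) = 2.56  ⇒  (1+β)/(1−β) = 6.5536
β = |1 − D²|/(1 + D²) = |1 − 6.5536|/(1 + 6.5536) = 0.735

β ≈ 0.735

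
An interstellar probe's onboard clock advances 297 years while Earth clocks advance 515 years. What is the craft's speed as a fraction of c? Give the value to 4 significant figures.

γ = Δt/τ₀ = 515/297 = 1.73401
β = √(1 − 1/γ²) = √(1 − 1/1.73401²) = 0.8170

β ≈ 0.8170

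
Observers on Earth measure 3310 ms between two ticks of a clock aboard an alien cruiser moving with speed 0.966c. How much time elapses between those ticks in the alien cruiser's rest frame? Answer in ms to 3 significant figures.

γ = 1/√(1 − 0.966²) = 3.8678
Proper time: τ₀ = Δt/γ = 3310/3.8678 = 856 ms

τ₀ ≈ 856 ms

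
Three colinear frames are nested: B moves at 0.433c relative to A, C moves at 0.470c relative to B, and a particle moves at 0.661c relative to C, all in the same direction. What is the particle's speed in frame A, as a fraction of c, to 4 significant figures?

Compose boost 2: (0.470 + 0.433)/(1 + 0.470×0.433) = 0.9030/1.20351 = 0.750305
Compose boost 3: (0.661 + 0.750305)/(1 + 0.661×0.750305) = 1.41131/1.49595 = 0.9434

u ≈ 0.9434c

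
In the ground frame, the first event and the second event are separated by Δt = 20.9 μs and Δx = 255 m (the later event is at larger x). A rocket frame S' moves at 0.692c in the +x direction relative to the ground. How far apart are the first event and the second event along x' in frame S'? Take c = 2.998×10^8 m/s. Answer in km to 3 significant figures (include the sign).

γ = 1/√(1 − 0.692²) = 1.3852
Δx' = γ(Δx − vΔt) = 1.3852 × (255 m − 0.692×(2.998×10^8 m/s)×20.9×10^-6 s)
= 1.3852 × (-4080.9 m) = -5.65 km

Δx' ≈ -5.65 km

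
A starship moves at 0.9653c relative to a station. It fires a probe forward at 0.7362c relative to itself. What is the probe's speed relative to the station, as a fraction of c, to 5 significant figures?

u ≈ 0.99465c

Relativistic velocity addition: u = (u' + v)/(1 + u'v/c²)
= (0.7362 + 0.9653)/(1 + 0.7362×0.9653) = 1.7015/1.710654 = 0.99465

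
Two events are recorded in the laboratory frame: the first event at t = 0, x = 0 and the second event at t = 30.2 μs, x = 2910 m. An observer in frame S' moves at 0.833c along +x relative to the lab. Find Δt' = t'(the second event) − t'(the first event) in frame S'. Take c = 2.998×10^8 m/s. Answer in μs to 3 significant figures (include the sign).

Δt' ≈ 40.0 μs

γ = 1/√(1 − 0.833²) = 1.8074
Δt' = γ(Δt − vΔx/c²) = 1.8074 × (30.2 μs − 0.833×2910 m / (2.998×10^8 m/s))
= 1.8074 × (22.115 μs) = 40.0 μs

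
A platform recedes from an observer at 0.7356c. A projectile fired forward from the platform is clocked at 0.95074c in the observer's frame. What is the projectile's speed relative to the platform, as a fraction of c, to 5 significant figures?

Inverse velocity addition: u' = (u − v)/(1 − uv/c²)
= (0.95074 − 0.7356)/(1 − 0.95074×0.7356) = 0.21514/0.3006357 = 0.71562

u' ≈ 0.71562c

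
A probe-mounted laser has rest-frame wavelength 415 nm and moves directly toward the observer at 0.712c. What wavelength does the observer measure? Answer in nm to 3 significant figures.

λ_obs ≈ 170 nm

Relativistic Doppler: λ_obs = λ_src √((1−β)/(1+β))
= 415 × √(0.28800/1.7120) = 415 × 0.41015 = 170 nm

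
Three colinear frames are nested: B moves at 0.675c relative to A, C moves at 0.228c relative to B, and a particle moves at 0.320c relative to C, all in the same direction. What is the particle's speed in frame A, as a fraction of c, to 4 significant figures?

Compose boost 2: (0.228 + 0.675)/(1 + 0.228×0.675) = 0.9030/1.15390 = 0.782563
Compose boost 3: (0.320 + 0.782563)/(1 + 0.320×0.782563) = 1.10256/1.25042 = 0.8818

u ≈ 0.8818c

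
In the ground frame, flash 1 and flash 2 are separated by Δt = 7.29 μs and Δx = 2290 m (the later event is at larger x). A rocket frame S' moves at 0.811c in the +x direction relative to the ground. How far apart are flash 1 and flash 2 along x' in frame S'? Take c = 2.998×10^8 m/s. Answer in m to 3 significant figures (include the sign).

Δx' ≈ 885 m

γ = 1/√(1 − 0.811²) = 1.7093
Δx' = γ(Δx − vΔt) = 1.7093 × (2290 m − 0.811×(2.998×10^8 m/s)×7.29×10^-6 s)
= 1.7093 × (517.53 m) = 885 m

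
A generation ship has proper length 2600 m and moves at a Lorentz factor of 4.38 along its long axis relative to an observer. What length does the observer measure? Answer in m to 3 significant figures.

γ = 4.38 (given)
Length contraction: L = L₀/γ = 2600/4.38 = 594 m

L ≈ 594 m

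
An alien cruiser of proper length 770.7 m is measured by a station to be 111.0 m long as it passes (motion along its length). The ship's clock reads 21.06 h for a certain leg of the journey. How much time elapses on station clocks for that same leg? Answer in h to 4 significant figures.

Length contraction ⇒ γ = L₀/L = 770.7/111.0 = 6.94324
Time dilation: Δt = γτ₀ = 6.94324 × 21.06 h = 146.2 h

Δt ≈ 146.2 h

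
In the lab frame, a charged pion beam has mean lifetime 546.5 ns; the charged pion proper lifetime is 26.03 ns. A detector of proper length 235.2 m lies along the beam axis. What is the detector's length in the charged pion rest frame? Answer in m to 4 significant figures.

L ≈ 11.20 m

Time dilation ⇒ γ = Δt/τ₀ = 546.5/26.03 = 20.9950
Length contraction: L = L₀/γ = 235.2/20.9950 = 11.20 m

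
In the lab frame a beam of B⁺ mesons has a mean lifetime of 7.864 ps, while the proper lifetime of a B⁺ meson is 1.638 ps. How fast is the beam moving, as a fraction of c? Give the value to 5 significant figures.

β ≈ 0.97807

γ = Δt/τ₀ = 7.864/1.638 = 4.800977
β = √(1 − 1/γ²) = √(1 − 1/4.800977²) = 0.97807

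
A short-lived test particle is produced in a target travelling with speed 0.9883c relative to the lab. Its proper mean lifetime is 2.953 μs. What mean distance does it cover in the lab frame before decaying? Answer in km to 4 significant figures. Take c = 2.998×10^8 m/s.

d ≈ 5.737 km

γ = 1/√(1 − 0.9883²) = 6.55641
Dilated lifetime: Δt = γτ₀ = 6.55641 × 2.953 μs = 19.3611 μs
d = vΔt = 0.9883c × 19.3611 μs = 2.96292×10^8 m/s × 1.93611×10^-5 s = 5.737 km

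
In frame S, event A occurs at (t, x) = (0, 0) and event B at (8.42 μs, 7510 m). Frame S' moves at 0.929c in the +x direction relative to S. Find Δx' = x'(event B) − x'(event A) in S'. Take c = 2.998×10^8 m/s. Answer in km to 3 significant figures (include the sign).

γ = 1/√(1 − 0.929²) = 2.7021
Δx' = γ(Δx − vΔt) = 2.7021 × (7510 m − 0.929×(2.998×10^8 m/s)×8.42×10^-6 s)
= 2.7021 × (5164.9 m) = 14.0 km

Δx' ≈ 14.0 km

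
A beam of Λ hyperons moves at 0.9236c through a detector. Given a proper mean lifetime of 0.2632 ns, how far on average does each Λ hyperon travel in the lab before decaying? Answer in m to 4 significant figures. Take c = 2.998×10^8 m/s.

γ = 1/√(1 − 0.9236²) = 2.60853
Dilated lifetime: Δt = γτ₀ = 2.60853 × 0.2632 ns = 0.686565 ns
d = vΔt = 0.9236c × 0.686565 ns = 2.76895×10^8 m/s × 6.86565×10^-10 s = 0.1901 m

d ≈ 0.1901 m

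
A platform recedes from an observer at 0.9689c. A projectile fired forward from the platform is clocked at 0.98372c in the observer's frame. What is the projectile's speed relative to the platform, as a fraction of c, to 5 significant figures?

u' ≈ 0.31617c

Inverse velocity addition: u' = (u − v)/(1 − uv/c²)
= (0.98372 − 0.9689)/(1 − 0.98372×0.9689) = 0.014820/0.04687369 = 0.31617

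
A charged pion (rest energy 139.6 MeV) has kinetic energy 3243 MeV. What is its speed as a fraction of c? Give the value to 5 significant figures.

γ = 1 + K/(m₀c²) = 1 + 3243/139.6 = 24.23066
β = √(1 − 1/γ²) = 0.99915

β ≈ 0.99915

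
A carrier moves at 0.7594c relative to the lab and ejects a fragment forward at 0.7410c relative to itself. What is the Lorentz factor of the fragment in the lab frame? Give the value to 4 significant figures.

γ ≈ 3.577

u_lab = (0.7410 + 0.7594)/(1 + 0.7410×0.7594) = 1.5004/1.562715 = 0.9601236
γ = 1/√(1 − 0.9601236²) = 3.577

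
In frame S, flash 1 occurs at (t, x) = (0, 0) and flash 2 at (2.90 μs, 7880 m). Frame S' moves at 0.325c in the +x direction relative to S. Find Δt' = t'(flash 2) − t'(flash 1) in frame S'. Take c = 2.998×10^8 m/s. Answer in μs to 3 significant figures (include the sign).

γ = 1/√(1 − 0.325²) = 1.0574
Δt' = γ(Δt − vΔx/c²) = 1.0574 × (2.90 μs − 0.325×7880 m / (2.998×10^8 m/s))
= 1.0574 × (-5.6424 μs) = -5.97 μs

Δt' ≈ -5.97 μs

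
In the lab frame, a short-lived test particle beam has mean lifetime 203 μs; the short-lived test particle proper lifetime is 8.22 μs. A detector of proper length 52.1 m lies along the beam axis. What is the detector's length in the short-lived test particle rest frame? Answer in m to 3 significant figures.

L ≈ 2.11 m

Time dilation ⇒ γ = Δt/τ₀ = 203/8.22 = 24.696
Length contraction: L = L₀/γ = 52.1/24.696 = 2.11 m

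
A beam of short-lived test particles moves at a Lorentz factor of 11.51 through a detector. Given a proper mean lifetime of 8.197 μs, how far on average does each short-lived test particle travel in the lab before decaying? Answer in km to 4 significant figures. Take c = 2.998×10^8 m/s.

β = √(1 − 1/γ²) = √(1 − 1/11.51²) = 0.996219
Dilated lifetime: Δt = γτ₀ = 11.51 × 8.197 μs = 94.3475 μs
d = vΔt = 0.996219c × 94.3475 μs = 2.98666×10^8 m/s × 9.43475×10^-5 s = 28.18 km

d ≈ 28.18 km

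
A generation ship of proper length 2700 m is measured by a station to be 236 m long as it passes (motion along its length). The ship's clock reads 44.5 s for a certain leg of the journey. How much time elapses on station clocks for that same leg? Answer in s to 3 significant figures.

Δt ≈ 509 s

Length contraction ⇒ γ = L₀/L = 2700/236 = 11.441
Time dilation: Δt = γτ₀ = 11.441 × 44.5 s = 509 s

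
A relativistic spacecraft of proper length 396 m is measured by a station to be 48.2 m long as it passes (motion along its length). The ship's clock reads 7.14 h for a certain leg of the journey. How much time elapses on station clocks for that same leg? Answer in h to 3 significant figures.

Δt ≈ 58.7 h

Length contraction ⇒ γ = L₀/L = 396/48.2 = 8.2158
Time dilation: Δt = γτ₀ = 8.2158 × 7.14 h = 58.7 h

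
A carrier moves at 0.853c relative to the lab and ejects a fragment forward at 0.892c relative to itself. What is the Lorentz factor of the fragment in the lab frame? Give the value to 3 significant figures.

γ ≈ 7.46

u_lab = (0.892 + 0.853)/(1 + 0.892×0.853) = 1.745/1.76088 = 0.990984
γ = 1/√(1 − 0.990984²) = 7.46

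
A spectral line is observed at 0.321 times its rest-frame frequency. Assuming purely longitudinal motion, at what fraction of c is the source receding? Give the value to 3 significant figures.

f_obs/f_src = √((1−β)/(1+β)) = 0.321  ⇒  (1−β)/(1+β) = 0.10304
β = |1 − D²|/(1 + D²) = |1 − 0.10304|/(1 + 0.10304) = 0.813

β ≈ 0.813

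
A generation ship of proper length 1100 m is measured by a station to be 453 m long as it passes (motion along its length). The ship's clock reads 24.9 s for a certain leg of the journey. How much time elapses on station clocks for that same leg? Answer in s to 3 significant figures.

Δt ≈ 60.5 s

Length contraction ⇒ γ = L₀/L = 1100/453 = 2.4283
Time dilation: Δt = γτ₀ = 2.4283 × 24.9 s = 60.5 s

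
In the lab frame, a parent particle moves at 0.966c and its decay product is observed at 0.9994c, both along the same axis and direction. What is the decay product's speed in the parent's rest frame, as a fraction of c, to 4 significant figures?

u' ≈ 0.9659c

Inverse velocity addition: u' = (u − v)/(1 − uv/c²)
= (0.9994 − 0.966)/(1 − 0.9994×0.966) = 0.03340/0.0345796 = 0.9659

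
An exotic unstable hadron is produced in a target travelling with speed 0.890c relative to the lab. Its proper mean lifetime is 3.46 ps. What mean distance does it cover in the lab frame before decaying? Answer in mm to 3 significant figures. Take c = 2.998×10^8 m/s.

γ = 1/√(1 − 0.890²) = 2.1932
Dilated lifetime: Δt = γτ₀ = 2.1932 × 3.46 ps = 7.5884 ps
d = vΔt = 0.890c × 7.5884 ps = 2.6682×10^8 m/s × 7.5884×10^-12 s = 2.02 mm

d ≈ 2.02 mm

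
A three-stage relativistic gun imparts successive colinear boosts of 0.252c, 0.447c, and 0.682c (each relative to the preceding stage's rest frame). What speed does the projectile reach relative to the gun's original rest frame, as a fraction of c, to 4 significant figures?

u ≈ 0.9172c

Compose boost 2: (0.447 + 0.252)/(1 + 0.447×0.252) = 0.6990/1.11264 = 0.628233
Compose boost 3: (0.682 + 0.628233)/(1 + 0.682×0.628233) = 1.31023/1.42846 = 0.9172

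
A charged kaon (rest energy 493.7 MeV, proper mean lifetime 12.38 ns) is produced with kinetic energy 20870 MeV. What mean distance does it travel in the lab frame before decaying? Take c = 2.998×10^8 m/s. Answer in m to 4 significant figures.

γ = 1 + K/(m₀c²) = 1 + 20870/493.7 = 43.2726
β = √(1 − 1/γ²) = 0.999733
Dilated lifetime: γτ₀ = 43.2726 × 12.38 ns = 535.715 ns
d = βc·γτ₀ = 0.999733 × (2.998×10^8 m/s) × 5.35715×10^-7 s = 160.6 m

d ≈ 160.6 m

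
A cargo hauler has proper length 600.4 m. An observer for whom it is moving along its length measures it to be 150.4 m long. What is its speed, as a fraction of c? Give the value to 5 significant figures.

γ = L₀/L = 600.4/150.4 = 3.992021
β = √(1 − 1/γ²) = 0.96812

β ≈ 0.96812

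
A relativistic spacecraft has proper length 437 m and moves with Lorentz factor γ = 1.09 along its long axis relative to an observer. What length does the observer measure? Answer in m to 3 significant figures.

L ≈ 401 m

γ = 1.09 (given)
Length contraction: L = L₀/γ = 437/1.09 = 401 m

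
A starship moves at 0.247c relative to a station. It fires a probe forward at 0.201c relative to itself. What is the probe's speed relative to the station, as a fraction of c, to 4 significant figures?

u ≈ 0.4268c

Relativistic velocity addition: u = (u' + v)/(1 + u'v/c²)
= (0.201 + 0.247)/(1 + 0.201×0.247) = 0.4480/1.04965 = 0.4268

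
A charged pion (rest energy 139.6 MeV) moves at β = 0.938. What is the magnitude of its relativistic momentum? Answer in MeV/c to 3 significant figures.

γ = 1/√(1 − 0.938²) = 2.8849
p = γβm₀c = 2.8849 × 0.938 × 139.6 MeV/c = 378 MeV/c

p ≈ 378 MeV/c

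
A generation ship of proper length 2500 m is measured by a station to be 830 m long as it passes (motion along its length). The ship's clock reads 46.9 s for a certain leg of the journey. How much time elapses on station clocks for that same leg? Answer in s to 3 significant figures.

Δt ≈ 141 s

Length contraction ⇒ γ = L₀/L = 2500/830 = 3.0120
Time dilation: Δt = γτ₀ = 3.0120 × 46.9 s = 141 s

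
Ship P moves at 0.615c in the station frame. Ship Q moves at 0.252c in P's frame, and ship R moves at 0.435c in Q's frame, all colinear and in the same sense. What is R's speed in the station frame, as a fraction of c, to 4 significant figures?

u ≈ 0.8938c

Compose boost 2: (0.252 + 0.615)/(1 + 0.252×0.615) = 0.8670/1.15498 = 0.750662
Compose boost 3: (0.435 + 0.750662)/(1 + 0.435×0.750662) = 1.18566/1.32654 = 0.8938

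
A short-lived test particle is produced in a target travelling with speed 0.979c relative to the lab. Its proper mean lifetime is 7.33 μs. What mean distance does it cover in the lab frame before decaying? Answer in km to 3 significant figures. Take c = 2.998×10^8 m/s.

d ≈ 10.6 km

γ = 1/√(1 − 0.979²) = 4.9053
Dilated lifetime: Δt = γτ₀ = 4.9053 × 7.33 μs = 35.956 μs
d = vΔt = 0.979c × 35.956 μs = 2.9350×10^8 m/s × 3.5956×10^-5 s = 10.6 km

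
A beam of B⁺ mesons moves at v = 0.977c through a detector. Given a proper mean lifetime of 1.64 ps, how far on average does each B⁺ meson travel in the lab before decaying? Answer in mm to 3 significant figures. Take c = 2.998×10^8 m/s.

d ≈ 2.25 mm

γ = 1/√(1 − 0.977²) = 4.6896
Dilated lifetime: Δt = γτ₀ = 4.6896 × 1.64 ps = 7.6909 ps
d = vΔt = 0.977c × 7.6909 ps = 2.9290×10^8 m/s × 7.6909×10^-12 s = 2.25 mm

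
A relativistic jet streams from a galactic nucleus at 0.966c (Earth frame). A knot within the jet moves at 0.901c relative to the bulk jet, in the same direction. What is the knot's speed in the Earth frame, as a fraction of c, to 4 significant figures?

Relativistic velocity addition: u = (u' + v)/(1 + u'v/c²)
= (0.901 + 0.966)/(1 + 0.901×0.966) = 1.867/1.87037 = 0.9982

u ≈ 0.9982c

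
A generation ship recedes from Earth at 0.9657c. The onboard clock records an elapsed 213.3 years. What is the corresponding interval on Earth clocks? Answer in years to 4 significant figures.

γ = 1/√(1 − 0.9657²) = 3.85118
Time dilation: Δt = γτ₀ = 3.85118 × 213.3 years = 821.5 years

Δt ≈ 821.5 years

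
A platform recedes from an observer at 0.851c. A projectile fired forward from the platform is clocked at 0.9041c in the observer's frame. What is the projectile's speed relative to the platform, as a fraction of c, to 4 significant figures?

Inverse velocity addition: u' = (u − v)/(1 − uv/c²)
= (0.9041 − 0.851)/(1 − 0.9041×0.851) = 0.05310/0.230611 = 0.2303

u' ≈ 0.2303c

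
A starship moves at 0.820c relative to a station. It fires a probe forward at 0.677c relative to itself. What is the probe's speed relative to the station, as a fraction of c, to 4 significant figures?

u ≈ 0.9626c

Relativistic velocity addition: u = (u' + v)/(1 + u'v/c²)
= (0.677 + 0.820)/(1 + 0.677×0.820) = 1.497/1.55514 = 0.9626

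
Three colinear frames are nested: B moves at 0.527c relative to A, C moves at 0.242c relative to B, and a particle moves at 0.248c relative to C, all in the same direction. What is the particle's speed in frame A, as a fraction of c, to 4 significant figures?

u ≈ 0.7955c

Compose boost 2: (0.242 + 0.527)/(1 + 0.242×0.527) = 0.7690/1.12753 = 0.682019
Compose boost 3: (0.248 + 0.682019)/(1 + 0.248×0.682019) = 0.930019/1.16914 = 0.7955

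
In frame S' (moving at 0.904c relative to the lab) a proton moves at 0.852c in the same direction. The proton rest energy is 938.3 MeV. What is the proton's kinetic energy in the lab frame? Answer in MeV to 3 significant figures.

u_lab = (0.852 + 0.904)/(1 + 0.852×0.904) = 0.991974
γ = 1/√(1 − 0.991974²) = 7.9087
K = (γ − 1)m₀c² = (7.9087 − 1) × 938.3 = 6.9087 × 938.3 = 6480 MeV

K ≈ 6480 MeV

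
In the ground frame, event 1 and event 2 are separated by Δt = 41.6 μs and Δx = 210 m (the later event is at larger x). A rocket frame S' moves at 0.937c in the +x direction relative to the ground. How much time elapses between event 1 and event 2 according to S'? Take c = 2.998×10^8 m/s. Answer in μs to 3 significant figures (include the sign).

γ = 1/√(1 − 0.937²) = 2.8626
Δt' = γ(Δt − vΔx/c²) = 2.8626 × (41.6 μs − 0.937×210 m / (2.998×10^8 m/s))
= 2.8626 × (40.944 μs) = 117 μs

Δt' ≈ 117 μs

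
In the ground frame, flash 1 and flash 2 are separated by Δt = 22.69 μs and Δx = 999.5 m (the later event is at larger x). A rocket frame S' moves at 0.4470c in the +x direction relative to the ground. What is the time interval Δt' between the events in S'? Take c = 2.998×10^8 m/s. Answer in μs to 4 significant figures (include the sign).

γ = 1/√(1 − 0.4470²) = 1.11790
Δt' = γ(Δt − vΔx/c²) = 1.11790 × (22.69 μs − 0.4470×999.5 m / (2.998×10^8 m/s))
= 1.11790 × (21.1998 μs) = 23.70 μs

Δt' ≈ 23.70 μs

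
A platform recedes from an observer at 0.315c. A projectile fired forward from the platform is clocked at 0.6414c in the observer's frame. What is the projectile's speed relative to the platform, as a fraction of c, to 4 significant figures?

u' ≈ 0.4090c

Inverse velocity addition: u' = (u − v)/(1 − uv/c²)
= (0.6414 − 0.315)/(1 − 0.6414×0.315) = 0.3264/0.797959 = 0.4090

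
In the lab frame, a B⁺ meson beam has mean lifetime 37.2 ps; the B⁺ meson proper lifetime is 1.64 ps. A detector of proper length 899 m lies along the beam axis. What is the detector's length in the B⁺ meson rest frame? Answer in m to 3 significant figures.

Time dilation ⇒ γ = Δt/τ₀ = 37.2/1.64 = 22.683
Length contraction: L = L₀/γ = 899/22.683 = 39.6 m

L ≈ 39.6 m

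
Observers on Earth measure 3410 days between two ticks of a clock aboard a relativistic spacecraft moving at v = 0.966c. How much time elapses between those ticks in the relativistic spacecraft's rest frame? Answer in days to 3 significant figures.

γ = 1/√(1 − 0.966²) = 3.8678
Proper time: τ₀ = Δt/γ = 3410/3.8678 = 882 days

τ₀ ≈ 882 days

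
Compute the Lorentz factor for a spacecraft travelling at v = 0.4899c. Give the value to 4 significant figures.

γ = 1/√(1 − β²) = 1/√(1 − 0.4899²) = 1/√(0.759998) = 1.147

γ ≈ 1.147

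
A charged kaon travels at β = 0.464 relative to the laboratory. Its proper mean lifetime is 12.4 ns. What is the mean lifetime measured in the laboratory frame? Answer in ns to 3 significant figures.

Δt ≈ 14.0 ns

γ = 1/√(1 − 0.464²) = 1.1289
Time dilation: Δt = γτ₀ = 1.1289 × 12.4 ns = 14.0 ns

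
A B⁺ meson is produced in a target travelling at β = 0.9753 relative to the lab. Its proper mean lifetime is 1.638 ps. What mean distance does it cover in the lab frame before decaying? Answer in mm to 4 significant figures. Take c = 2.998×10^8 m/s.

γ = 1/√(1 − 0.9753²) = 4.52726
Dilated lifetime: Δt = γτ₀ = 4.52726 × 1.638 ps = 7.41564 ps
d = vΔt = 0.9753c × 7.41564 ps = 2.92395×10^8 m/s × 7.41564×10^-12 s = 2.168 mm

d ≈ 2.168 mm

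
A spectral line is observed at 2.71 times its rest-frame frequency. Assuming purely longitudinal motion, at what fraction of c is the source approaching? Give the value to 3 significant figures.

f_obs/f_src = √((1+β)/(1−β)) = 2.71  ⇒  (1+β)/(1−β) = 7.3441
β = |1 − D²|/(1 + D²) = |1 − 7.3441|/(1 + 7.3441) = 0.760

β ≈ 0.760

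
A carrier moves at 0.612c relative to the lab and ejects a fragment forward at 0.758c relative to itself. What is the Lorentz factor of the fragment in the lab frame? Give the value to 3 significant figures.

u_lab = (0.758 + 0.612)/(1 + 0.758×0.612) = 1.370/1.46390 = 0.935859
γ = 1/√(1 − 0.935859²) = 2.84

γ ≈ 2.84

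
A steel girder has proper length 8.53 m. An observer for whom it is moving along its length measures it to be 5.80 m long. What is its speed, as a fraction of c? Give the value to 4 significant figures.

γ = L₀/L = 8.53/5.80 = 1.47069
β = √(1 − 1/γ²) = 0.7333

β ≈ 0.7333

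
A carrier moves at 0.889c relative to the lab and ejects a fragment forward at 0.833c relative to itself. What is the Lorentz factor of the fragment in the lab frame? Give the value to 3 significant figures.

γ ≈ 6.87

u_lab = (0.833 + 0.889)/(1 + 0.833×0.889) = 1.722/1.74054 = 0.989350
γ = 1/√(1 − 0.989350²) = 6.87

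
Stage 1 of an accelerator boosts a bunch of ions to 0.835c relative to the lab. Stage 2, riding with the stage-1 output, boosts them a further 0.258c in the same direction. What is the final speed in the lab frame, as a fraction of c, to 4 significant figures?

u ≈ 0.8993c

Compose boost 2: (0.258 + 0.835)/(1 + 0.258×0.835) = 1.093/1.21543 = 0.8993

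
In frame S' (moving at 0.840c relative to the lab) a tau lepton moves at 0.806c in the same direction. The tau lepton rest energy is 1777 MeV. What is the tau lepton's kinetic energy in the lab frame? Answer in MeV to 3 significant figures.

K ≈ 7500 MeV

u_lab = (0.806 + 0.840)/(1 + 0.806×0.840) = 0.981491
γ = 1/√(1 − 0.981491²) = 5.2217
K = (γ − 1)m₀c² = (5.2217 − 1) × 1777 = 4.2217 × 1777 = 7500 MeV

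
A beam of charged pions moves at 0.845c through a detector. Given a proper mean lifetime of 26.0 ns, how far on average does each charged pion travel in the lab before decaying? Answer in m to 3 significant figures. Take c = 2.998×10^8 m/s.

d ≈ 12.3 m

γ = 1/√(1 − 0.845²) = 1.8700
Dilated lifetime: Δt = γτ₀ = 1.8700 × 26.0 ns = 48.619 ns
d = vΔt = 0.845c × 48.619 ns = 2.5333×10^8 m/s × 4.8619×10^-8 s = 12.3 m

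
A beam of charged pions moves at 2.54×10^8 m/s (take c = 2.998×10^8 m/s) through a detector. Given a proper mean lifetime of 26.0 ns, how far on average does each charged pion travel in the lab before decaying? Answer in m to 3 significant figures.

d ≈ 12.4 m

β = v/c = 2.54×10^8 / 2.998×10^8 = 0.84723
γ = 1/√(1 − 0.84723²) = 1.8824
Dilated lifetime: Δt = γτ₀ = 1.8824 × 26.0 ns = 48.944 ns
d = vΔt = 0.84723c × 48.944 ns = 2.5400×10^8 m/s × 4.8944×10^-8 s = 12.4 m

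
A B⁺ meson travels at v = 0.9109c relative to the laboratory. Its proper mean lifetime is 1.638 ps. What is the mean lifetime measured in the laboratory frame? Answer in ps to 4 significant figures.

γ = 1/√(1 − 0.9109²) = 2.42350
Time dilation: Δt = γτ₀ = 2.42350 × 1.638 ps = 3.970 ps

Δt ≈ 3.970 ps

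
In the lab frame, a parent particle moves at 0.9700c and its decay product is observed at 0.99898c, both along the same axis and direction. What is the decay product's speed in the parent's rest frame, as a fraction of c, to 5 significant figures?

Inverse velocity addition: u' = (u − v)/(1 − uv/c²)
= (0.99898 − 0.9700)/(1 − 0.99898×0.9700) = 0.028980/0.03098940 = 0.93516

u' ≈ 0.93516c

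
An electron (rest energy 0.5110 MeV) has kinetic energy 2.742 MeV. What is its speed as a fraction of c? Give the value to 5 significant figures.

β ≈ 0.98758

γ = 1 + K/(m₀c²) = 1 + 2.742/0.5110 = 6.365949
β = √(1 − 1/γ²) = 0.98758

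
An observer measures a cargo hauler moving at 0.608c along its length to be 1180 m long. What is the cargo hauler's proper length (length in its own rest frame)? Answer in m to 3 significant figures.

γ = 1/√(1 − 0.608²) = 1.2595
L₀ = γL = 1.2595 × 1180 = 1490 m

L₀ ≈ 1490 m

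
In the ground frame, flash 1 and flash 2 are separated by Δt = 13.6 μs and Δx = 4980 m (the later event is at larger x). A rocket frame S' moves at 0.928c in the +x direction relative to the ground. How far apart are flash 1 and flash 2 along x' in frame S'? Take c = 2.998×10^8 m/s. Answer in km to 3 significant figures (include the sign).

γ = 1/√(1 − 0.928²) = 2.6840
Δx' = γ(Δx − vΔt) = 2.6840 × (4980 m − 0.928×(2.998×10^8 m/s)×13.6×10^-6 s)
= 2.6840 × (1196.3 m) = 3.21 km

Δx' ≈ 3.21 km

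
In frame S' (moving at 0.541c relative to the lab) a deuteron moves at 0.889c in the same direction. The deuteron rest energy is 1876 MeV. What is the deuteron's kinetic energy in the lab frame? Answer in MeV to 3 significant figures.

K ≈ 5340 MeV

u_lab = (0.889 + 0.541)/(1 + 0.889×0.541) = 0.965597
γ = 1/√(1 − 0.965597²) = 3.8455
K = (γ − 1)m₀c² = (3.8455 − 1) × 1876 = 2.8455 × 1876 = 5340 MeV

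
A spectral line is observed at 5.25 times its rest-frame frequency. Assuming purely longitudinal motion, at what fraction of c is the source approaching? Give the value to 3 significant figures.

f_obs/f_src = √((1+β)/(1−β)) = 5.25  ⇒  (1+β)/(1−β) = 27.562
β = |1 − D²|/(1 + D²) = |1 − 27.562|/(1 + 27.562) = 0.930

β ≈ 0.930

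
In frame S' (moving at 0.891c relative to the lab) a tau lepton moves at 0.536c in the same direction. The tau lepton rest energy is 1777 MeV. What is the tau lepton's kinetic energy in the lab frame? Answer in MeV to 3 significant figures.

u_lab = (0.536 + 0.891)/(1 + 0.536×0.891) = 0.965771
γ = 1/√(1 − 0.965771²) = 3.8551
K = (γ − 1)m₀c² = (3.8551 − 1) × 1777 = 2.8551 × 1777 = 5070 MeV

K ≈ 5070 MeV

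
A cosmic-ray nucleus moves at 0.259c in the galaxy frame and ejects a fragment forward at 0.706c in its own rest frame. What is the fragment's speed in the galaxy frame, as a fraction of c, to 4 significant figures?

u ≈ 0.8158c

Compose boost 2: (0.706 + 0.259)/(1 + 0.706×0.259) = 0.9650/1.18285 = 0.8158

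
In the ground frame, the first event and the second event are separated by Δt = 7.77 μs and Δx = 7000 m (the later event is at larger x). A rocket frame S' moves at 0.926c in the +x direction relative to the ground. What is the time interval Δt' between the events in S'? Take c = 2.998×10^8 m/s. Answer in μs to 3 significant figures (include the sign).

γ = 1/√(1 − 0.926²) = 2.6488
Δt' = γ(Δt − vΔx/c²) = 2.6488 × (7.77 μs − 0.926×7000 m / (2.998×10^8 m/s))
= 2.6488 × (-13.851 μs) = -36.7 μs

Δt' ≈ -36.7 μs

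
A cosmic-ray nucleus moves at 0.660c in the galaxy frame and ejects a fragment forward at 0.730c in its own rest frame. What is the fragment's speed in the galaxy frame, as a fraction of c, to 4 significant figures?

u ≈ 0.9380c

Compose boost 2: (0.730 + 0.660)/(1 + 0.730×0.660) = 1.390/1.48180 = 0.9380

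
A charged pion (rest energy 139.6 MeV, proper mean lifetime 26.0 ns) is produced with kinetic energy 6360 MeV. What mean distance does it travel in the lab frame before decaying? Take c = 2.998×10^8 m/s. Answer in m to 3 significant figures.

γ = 1 + K/(m₀c²) = 1 + 6360/139.6 = 46.559
β = √(1 − 1/γ²) = 0.99977
Dilated lifetime: γτ₀ = 46.559 × 26.0 ns = 1210.5 ns
d = βc·γτ₀ = 0.99977 × (2.998×10^8 m/s) × 1.2105×10^-6 s = 363 m

d ≈ 363 m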